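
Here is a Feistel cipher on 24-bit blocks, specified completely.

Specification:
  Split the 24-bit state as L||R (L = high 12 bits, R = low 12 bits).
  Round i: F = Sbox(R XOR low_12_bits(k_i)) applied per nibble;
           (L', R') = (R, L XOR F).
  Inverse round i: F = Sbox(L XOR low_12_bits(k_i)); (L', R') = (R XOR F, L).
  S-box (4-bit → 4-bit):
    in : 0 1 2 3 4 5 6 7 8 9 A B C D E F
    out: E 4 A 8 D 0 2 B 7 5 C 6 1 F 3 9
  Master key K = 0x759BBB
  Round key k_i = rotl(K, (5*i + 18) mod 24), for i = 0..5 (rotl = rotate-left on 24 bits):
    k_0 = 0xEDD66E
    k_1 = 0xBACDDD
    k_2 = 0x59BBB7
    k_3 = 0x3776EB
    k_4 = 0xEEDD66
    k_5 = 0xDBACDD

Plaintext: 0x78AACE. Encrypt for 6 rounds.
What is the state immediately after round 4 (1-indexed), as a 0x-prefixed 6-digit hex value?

s_0 = plaintext = 0x78AACE
s_1 = Round(s_0, k_0) = 0xACE644
s_2 = Round(s_1, k_1) = 0x644C9B
s_3 = Round(s_2, k_2) = 0xC9BDE5
s_4 = Round(s_3, k_3) = 0xDE5A78
s_5 = Round(s_4, k_4) = 0xA786A6
s_6 = Round(s_5, k_5) = 0x6A66CE

0xDE5A78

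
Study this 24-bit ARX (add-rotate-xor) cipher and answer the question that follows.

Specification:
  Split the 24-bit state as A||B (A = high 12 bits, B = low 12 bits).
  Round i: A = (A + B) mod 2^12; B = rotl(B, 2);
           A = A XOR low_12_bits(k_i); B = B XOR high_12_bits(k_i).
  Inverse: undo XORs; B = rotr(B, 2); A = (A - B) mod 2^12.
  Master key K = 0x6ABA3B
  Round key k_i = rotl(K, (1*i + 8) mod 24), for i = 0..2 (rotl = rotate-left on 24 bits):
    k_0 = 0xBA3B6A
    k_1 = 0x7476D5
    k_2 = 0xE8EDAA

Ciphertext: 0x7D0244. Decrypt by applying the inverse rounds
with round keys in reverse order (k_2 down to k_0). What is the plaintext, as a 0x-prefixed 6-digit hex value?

0xEBBB2F

s_0 = ciphertext = 0x7D0244
s_1 = InvRound(s_0, k_2) = 0xF48B32
s_2 = InvRound(s_1, k_1) = 0x28071D
s_3 = InvRound(s_2, k_0) = 0xEBBB2F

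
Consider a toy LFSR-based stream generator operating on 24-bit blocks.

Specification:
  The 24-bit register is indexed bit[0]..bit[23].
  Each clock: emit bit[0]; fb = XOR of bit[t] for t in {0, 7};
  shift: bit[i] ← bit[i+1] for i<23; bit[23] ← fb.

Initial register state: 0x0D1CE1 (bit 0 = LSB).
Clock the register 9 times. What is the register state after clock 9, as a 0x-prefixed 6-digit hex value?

0x6C068E

reg_0 = 0x0D1CE1
clock 1: out=1, reg = 0x068E70
clock 2: out=0, reg = 0x034738
clock 3: out=0, reg = 0x01A39C
clock 4: out=0, reg = 0x80D1CE
clock 5: out=0, reg = 0xC068E7
clock 6: out=1, reg = 0x603473
clock 7: out=1, reg = 0xB01A39
clock 8: out=1, reg = 0xD80D1C
clock 9: out=0, reg = 0x6C068E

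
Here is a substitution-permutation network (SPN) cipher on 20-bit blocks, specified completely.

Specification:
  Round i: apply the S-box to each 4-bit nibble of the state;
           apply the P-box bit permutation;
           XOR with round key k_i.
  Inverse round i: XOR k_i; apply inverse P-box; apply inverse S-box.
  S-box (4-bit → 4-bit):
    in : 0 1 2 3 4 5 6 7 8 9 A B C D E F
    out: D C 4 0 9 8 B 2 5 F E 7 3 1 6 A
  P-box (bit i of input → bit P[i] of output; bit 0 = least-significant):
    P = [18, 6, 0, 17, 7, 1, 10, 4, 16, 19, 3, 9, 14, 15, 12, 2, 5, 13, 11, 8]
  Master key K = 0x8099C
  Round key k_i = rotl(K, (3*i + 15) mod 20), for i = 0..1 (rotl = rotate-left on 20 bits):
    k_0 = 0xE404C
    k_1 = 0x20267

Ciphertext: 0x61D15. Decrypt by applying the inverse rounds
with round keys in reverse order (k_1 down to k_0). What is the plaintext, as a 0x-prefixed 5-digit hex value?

s_0 = ciphertext = 0x61D15
s_1 = InvRound(s_0, k_1) = 0x025AC
s_2 = InvRound(s_1, k_0) = 0x6D786

0x6D786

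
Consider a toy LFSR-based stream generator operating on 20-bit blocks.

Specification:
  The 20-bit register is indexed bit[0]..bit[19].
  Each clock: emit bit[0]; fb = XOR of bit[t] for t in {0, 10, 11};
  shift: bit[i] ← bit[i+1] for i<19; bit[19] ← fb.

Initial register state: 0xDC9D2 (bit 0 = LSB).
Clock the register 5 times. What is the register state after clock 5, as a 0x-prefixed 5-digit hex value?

0xCEE4E

reg_0 = 0xDC9D2
clock 1: out=0, reg = 0xEE4E9
clock 2: out=1, reg = 0x77274
clock 3: out=0, reg = 0x3B93A
clock 4: out=0, reg = 0x9DC9D
clock 5: out=1, reg = 0xCEE4E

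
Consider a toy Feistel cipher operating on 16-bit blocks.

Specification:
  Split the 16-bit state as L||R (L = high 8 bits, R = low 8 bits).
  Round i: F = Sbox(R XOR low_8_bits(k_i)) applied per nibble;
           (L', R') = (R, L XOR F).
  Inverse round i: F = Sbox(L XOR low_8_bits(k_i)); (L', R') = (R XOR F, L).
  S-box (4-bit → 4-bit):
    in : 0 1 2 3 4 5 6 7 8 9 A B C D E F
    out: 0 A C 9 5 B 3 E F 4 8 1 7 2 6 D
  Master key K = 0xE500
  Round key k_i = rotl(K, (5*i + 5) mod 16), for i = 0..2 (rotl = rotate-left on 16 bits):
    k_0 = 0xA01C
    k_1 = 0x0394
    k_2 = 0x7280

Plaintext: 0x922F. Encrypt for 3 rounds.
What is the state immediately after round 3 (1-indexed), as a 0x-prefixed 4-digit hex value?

s_0 = plaintext = 0x922F
s_1 = Round(s_0, k_0) = 0x2F0B
s_2 = Round(s_1, k_1) = 0x0B62
s_3 = Round(s_2, k_2) = 0x6267

0x6267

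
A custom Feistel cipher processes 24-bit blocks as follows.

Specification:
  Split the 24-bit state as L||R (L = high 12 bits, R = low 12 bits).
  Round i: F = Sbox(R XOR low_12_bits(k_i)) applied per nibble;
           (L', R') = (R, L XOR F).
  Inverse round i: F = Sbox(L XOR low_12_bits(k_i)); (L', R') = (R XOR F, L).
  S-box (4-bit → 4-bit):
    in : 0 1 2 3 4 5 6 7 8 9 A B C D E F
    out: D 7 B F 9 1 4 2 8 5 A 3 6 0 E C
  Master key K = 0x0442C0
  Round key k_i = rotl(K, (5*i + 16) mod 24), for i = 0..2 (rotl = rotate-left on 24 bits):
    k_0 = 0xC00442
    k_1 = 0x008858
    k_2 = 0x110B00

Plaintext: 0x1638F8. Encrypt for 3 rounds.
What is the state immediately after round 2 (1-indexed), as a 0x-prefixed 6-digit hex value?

0x75942F

s_0 = plaintext = 0x1638F8
s_1 = Round(s_0, k_0) = 0x8F8759
s_2 = Round(s_1, k_1) = 0x75942F
s_3 = Round(s_2, k_2) = 0x42FBE5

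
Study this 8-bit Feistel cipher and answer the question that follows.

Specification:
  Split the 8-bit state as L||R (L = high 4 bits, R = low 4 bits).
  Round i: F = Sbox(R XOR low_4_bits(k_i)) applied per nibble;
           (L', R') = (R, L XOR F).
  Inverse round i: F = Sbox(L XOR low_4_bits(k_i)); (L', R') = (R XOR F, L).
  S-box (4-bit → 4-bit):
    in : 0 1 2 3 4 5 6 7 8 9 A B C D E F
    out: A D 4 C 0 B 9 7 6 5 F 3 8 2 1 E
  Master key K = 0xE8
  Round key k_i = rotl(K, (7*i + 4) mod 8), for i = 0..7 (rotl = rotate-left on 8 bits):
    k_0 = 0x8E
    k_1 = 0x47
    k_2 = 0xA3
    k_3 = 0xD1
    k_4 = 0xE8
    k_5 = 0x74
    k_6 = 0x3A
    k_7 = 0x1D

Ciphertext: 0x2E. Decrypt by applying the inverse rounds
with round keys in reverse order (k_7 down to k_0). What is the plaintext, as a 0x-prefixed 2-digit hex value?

0x8A

s_0 = ciphertext = 0x2E
s_1 = InvRound(s_0, k_7) = 0x02
s_2 = InvRound(s_1, k_6) = 0xD0
s_3 = InvRound(s_2, k_5) = 0x5D
s_4 = InvRound(s_3, k_4) = 0xF5
s_5 = InvRound(s_4, k_3) = 0x4F
s_6 = InvRound(s_5, k_2) = 0x84
s_7 = InvRound(s_6, k_1) = 0xA8
s_8 = InvRound(s_7, k_0) = 0x8A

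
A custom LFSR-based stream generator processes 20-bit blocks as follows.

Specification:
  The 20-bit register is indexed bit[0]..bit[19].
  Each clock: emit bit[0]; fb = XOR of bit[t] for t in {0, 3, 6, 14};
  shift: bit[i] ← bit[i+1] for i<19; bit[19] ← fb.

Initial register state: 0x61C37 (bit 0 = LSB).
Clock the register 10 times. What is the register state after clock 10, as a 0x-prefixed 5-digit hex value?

reg_0 = 0x61C37
clock 1: out=1, reg = 0xB0E1B
clock 2: out=1, reg = 0x5870D
clock 3: out=1, reg = 0x2C386
clock 4: out=0, reg = 0x961C3
clock 5: out=1, reg = 0xCB0E1
clock 6: out=1, reg = 0x65870
clock 7: out=0, reg = 0x32C38
clock 8: out=0, reg = 0x9961C
clock 9: out=0, reg = 0xCCB0E
clock 10: out=0, reg = 0x66587

0x66587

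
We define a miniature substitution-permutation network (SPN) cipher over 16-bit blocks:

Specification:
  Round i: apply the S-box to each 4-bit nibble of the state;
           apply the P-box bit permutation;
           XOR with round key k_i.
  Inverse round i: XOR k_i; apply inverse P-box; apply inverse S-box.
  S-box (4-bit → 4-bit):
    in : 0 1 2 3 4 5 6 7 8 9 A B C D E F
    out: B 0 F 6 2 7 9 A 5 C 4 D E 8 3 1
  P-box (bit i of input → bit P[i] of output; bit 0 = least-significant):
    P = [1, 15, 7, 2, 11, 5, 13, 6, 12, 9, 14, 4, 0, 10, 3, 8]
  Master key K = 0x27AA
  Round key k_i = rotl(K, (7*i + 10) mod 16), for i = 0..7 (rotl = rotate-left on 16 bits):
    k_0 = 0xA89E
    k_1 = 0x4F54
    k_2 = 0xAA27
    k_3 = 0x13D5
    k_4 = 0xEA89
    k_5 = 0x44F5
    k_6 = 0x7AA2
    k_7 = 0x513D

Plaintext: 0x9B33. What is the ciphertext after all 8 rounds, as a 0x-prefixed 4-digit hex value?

0x5E0F

s_0 = plaintext = 0x9B33
s_1 = Round(s_0, k_0) = 0x5926
s_2 = Round(s_1, k_1) = 0x232B
s_3 = Round(s_2, k_2) = 0xC5C8
s_4 = Round(s_3, k_3) = 0x643F
s_5 = Round(s_4, k_4) = 0xC9AA
s_6 = Round(s_5, k_5) = 0x216D
s_7 = Round(s_6, k_6) = 0x77EF
s_8 = Round(s_7, k_7) = 0x5E0F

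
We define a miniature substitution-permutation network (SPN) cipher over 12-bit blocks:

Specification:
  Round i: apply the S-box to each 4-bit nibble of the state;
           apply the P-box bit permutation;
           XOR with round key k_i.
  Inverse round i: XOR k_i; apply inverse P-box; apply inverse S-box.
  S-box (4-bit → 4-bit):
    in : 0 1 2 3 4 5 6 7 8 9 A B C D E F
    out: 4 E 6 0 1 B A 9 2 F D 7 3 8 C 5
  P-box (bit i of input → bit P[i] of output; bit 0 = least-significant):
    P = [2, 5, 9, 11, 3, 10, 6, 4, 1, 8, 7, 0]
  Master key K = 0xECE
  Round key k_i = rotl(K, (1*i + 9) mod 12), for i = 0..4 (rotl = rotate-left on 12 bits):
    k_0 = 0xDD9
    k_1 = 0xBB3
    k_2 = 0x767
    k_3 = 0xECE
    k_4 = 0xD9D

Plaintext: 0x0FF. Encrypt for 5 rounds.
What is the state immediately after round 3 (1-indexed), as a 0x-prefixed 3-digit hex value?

s_0 = plaintext = 0x0FF
s_1 = Round(s_0, k_0) = 0xF15
s_2 = Round(s_1, k_1) = 0x745
s_3 = Round(s_2, k_2) = 0xF48
s_4 = Round(s_3, k_3) = 0xE64
s_5 = Round(s_4, k_4) = 0x908

0xF48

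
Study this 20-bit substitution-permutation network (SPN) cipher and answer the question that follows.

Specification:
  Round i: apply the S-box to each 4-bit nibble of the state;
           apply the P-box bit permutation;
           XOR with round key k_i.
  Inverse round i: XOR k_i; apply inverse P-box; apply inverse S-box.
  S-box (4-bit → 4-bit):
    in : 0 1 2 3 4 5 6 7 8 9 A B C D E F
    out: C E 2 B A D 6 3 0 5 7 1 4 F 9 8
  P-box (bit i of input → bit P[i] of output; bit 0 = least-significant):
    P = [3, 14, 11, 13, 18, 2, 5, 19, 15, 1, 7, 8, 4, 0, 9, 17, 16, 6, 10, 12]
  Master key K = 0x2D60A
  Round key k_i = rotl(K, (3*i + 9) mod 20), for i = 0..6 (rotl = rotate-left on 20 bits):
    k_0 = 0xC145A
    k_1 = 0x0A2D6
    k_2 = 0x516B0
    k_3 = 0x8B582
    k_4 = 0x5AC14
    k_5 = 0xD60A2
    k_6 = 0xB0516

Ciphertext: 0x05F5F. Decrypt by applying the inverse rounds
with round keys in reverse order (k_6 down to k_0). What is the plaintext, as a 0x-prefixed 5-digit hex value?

s_0 = ciphertext = 0x05F5F
s_1 = InvRound(s_0, k_6) = 0x318FA
s_2 = InvRound(s_1, k_5) = 0x4E8ED
s_3 = InvRound(s_2, k_4) = 0xA7CC7
s_4 = InvRound(s_3, k_3) = 0x24E26
s_5 = InvRound(s_4, k_2) = 0xEE676
s_6 = InvRound(s_5, k_1) = 0xCFC52
s_7 = InvRound(s_6, k_0) = 0x88B8D

0x88B8D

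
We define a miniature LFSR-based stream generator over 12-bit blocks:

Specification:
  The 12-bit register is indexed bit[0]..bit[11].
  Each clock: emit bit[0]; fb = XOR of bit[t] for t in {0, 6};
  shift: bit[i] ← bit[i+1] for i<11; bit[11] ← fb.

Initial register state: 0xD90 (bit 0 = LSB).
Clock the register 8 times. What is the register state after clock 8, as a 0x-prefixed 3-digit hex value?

reg_0 = 0xD90
clock 1: out=0, reg = 0x6C8
clock 2: out=0, reg = 0xB64
clock 3: out=0, reg = 0xDB2
clock 4: out=0, reg = 0x6D9
clock 5: out=1, reg = 0x36C
clock 6: out=0, reg = 0x9B6
clock 7: out=0, reg = 0x4DB
clock 8: out=1, reg = 0x26D

0x26D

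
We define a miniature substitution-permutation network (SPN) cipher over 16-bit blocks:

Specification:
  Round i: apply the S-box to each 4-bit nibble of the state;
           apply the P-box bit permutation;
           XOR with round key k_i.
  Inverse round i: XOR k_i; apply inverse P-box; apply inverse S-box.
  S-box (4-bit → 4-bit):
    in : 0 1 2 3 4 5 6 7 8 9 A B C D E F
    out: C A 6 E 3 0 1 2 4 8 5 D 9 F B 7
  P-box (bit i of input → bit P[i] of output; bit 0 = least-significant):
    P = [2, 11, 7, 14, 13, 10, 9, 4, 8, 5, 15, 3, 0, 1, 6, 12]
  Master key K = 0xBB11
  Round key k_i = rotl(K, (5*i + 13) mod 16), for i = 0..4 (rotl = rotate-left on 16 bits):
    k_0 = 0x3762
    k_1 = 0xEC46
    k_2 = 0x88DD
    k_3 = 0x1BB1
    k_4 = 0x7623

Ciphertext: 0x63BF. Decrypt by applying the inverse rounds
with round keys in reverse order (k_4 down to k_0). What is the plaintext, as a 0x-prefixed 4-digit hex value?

s_0 = ciphertext = 0x63BF
s_1 = InvRound(s_0, k_4) = 0x9C1A
s_2 = InvRound(s_1, k_3) = 0x4D28
s_3 = InvRound(s_2, k_2) = 0xAF1B
s_4 = InvRound(s_3, k_1) = 0xAC0C
s_5 = InvRound(s_4, k_0) = 0x3D84

0x3D84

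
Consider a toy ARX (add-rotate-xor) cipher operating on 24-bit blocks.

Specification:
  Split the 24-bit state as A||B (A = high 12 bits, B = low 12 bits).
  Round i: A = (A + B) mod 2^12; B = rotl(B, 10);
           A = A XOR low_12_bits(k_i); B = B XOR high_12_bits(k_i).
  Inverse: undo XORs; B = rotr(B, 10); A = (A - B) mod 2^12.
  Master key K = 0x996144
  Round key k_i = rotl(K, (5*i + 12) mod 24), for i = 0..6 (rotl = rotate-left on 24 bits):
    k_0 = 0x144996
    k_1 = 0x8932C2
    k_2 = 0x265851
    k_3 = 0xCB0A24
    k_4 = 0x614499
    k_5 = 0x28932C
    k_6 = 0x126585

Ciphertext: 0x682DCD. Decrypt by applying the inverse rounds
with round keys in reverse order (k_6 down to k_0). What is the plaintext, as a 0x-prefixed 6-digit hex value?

s_0 = ciphertext = 0x682DCD
s_1 = InvRound(s_0, k_6) = 0xF583AF
s_2 = InvRound(s_1, k_5) = 0x7DC498
s_3 = InvRound(s_2, k_4) = 0x915A30
s_4 = InvRound(s_3, k_3) = 0x930A01
s_5 = InvRound(s_4, k_2) = 0xFCF192
s_6 = InvRound(s_5, k_1) = 0x907406
s_7 = InvRound(s_6, k_0) = 0xB88509

0xB88509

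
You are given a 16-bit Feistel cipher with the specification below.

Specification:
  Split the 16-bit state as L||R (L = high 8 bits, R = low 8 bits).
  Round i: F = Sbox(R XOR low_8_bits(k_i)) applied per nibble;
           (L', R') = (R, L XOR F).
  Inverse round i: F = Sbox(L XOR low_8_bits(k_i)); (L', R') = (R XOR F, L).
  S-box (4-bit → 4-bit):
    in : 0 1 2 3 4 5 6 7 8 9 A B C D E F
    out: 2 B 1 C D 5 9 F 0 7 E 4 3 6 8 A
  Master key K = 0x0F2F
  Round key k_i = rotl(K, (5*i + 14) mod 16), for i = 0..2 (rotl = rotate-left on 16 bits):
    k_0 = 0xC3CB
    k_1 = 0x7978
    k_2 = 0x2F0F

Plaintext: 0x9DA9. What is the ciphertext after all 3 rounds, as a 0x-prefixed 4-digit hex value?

0x5458

s_0 = plaintext = 0x9DA9
s_1 = Round(s_0, k_0) = 0xA90C
s_2 = Round(s_1, k_1) = 0x0C54
s_3 = Round(s_2, k_2) = 0x5458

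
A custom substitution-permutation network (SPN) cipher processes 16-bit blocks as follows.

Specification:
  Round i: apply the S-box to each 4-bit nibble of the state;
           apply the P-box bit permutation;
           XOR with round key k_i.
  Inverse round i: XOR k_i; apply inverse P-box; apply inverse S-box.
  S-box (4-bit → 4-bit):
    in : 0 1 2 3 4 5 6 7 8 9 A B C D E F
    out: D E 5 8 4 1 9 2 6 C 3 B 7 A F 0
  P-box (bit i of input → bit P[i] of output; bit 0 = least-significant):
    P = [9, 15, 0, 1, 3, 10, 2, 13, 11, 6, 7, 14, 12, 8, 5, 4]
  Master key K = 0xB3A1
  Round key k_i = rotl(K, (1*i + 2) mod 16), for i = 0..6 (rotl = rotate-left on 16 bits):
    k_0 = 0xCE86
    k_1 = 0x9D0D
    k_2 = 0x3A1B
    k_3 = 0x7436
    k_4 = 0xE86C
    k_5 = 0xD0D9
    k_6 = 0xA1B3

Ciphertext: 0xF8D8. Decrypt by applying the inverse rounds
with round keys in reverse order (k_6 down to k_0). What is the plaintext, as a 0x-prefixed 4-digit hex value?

0xE368

s_0 = ciphertext = 0xF8D8
s_1 = InvRound(s_0, k_6) = 0xCB59
s_2 = InvRound(s_1, k_5) = 0xA2F5
s_3 = InvRound(s_2, k_4) = 0x3052
s_4 = InvRound(s_3, k_3) = 0x4D8F
s_5 = InvRound(s_4, k_2) = 0xB915
s_6 = InvRound(s_5, k_1) = 0x3FBF
s_7 = InvRound(s_6, k_0) = 0xE368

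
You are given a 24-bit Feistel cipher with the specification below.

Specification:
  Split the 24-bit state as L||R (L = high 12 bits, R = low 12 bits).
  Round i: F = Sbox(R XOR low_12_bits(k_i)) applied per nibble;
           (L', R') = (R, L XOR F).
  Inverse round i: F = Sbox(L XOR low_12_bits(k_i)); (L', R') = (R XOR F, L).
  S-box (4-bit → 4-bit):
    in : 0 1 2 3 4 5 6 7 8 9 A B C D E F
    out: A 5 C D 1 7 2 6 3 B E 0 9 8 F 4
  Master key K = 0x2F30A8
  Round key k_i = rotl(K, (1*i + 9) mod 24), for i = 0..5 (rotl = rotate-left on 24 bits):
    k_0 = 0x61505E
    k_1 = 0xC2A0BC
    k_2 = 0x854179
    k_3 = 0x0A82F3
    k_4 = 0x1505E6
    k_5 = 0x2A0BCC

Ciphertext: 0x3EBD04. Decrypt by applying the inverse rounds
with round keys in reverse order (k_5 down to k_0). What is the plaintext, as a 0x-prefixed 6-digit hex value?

s_0 = ciphertext = 0x3EBD04
s_1 = InvRound(s_0, k_5) = 0xEC23EB
s_2 = InvRound(s_1, k_4) = 0x32AEC2
s_3 = InvRound(s_2, k_3) = 0xB4932A
s_4 = InvRound(s_3, k_2) = 0xDF0B49
s_5 = InvRound(s_4, k_1) = 0x350DF0
s_6 = InvRound(s_5, k_0) = 0x05F350

0x05F350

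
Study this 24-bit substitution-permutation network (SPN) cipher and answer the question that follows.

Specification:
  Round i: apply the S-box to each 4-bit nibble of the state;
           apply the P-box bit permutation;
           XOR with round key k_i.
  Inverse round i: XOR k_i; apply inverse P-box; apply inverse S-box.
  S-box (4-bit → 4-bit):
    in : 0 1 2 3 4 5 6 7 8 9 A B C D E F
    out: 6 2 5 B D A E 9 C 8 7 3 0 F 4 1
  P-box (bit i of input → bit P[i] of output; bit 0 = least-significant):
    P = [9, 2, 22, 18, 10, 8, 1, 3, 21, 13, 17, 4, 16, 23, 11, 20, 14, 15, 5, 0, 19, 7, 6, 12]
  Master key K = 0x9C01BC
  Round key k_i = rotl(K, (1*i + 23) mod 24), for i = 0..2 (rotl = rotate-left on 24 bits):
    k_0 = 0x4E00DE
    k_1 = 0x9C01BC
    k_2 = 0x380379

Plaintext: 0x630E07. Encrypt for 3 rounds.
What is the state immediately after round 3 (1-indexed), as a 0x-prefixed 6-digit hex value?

0x1F3BB0

s_0 = plaintext = 0x630E07
s_1 = Round(s_0, k_0) = 0xC8DB1D
s_2 = Round(s_1, k_1) = 0x692A99
s_3 = Round(s_2, k_2) = 0x1F3BB0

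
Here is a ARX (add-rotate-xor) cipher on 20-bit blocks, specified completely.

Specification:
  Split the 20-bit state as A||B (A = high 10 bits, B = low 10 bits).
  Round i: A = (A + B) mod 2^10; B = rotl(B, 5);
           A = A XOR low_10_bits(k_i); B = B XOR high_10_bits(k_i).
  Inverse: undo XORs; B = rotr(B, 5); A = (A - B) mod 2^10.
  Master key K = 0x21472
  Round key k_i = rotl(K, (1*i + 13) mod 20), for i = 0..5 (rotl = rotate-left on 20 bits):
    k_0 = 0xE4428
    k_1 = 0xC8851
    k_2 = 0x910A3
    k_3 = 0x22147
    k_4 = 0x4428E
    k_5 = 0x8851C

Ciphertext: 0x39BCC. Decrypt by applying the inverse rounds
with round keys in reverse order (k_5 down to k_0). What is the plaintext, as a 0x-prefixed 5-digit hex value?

s_0 = ciphertext = 0x39BCC
s_1 = InvRound(s_0, k_5) = 0x12DAF
s_2 = InvRound(s_1, k_4) = 0xB83E5
s_3 = InvRound(s_2, k_3) = 0x7B1BB
s_4 = InvRound(s_3, k_2) = 0x543FF
s_5 = InvRound(s_4, k_1) = 0x56FA6
s_6 = InvRound(s_5, k_0) = 0xA4AE1

0xA4AE1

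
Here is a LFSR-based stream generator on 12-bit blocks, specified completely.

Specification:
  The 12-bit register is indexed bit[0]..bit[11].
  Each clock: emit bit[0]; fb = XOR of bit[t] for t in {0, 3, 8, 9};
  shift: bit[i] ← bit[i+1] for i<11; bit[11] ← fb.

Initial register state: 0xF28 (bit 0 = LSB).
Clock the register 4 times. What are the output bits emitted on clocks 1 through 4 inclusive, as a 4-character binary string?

reg_0 = 0xF28
clock 1: out=0, reg = 0xF94
clock 2: out=0, reg = 0x7CA
clock 3: out=0, reg = 0xBE5
clock 4: out=1, reg = 0xDF2

0001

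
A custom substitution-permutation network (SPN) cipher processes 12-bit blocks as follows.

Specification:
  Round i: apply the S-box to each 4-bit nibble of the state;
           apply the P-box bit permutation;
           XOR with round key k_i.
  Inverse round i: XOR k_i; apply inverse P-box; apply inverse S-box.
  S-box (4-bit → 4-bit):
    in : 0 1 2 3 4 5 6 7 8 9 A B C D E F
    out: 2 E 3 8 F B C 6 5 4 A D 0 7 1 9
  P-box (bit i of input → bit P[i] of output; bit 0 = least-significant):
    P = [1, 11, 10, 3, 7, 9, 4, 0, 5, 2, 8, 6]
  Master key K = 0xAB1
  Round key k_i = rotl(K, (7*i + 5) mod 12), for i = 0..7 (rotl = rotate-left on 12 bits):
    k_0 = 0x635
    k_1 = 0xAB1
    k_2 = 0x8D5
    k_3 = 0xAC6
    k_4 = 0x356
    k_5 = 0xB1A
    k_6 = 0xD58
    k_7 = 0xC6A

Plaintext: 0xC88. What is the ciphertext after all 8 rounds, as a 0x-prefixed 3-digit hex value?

0x1DF

s_0 = plaintext = 0xC88
s_1 = Round(s_0, k_0) = 0x2A7
s_2 = Round(s_1, k_1) = 0x494
s_3 = Round(s_2, k_2) = 0x5AB
s_4 = Round(s_3, k_3) = 0xCA9
s_5 = Round(s_4, k_4) = 0x557
s_6 = Round(s_5, k_5) = 0x5FF
s_7 = Round(s_6, k_6) = 0xDB7
s_8 = Round(s_7, k_7) = 0x1DF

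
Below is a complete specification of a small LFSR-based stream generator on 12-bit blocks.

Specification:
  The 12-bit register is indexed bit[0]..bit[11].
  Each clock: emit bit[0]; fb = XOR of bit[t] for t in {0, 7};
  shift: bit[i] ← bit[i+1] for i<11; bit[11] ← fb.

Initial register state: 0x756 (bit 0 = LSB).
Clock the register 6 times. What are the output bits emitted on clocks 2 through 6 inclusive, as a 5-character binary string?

reg_0 = 0x756
clock 1: out=0, reg = 0x3AB
clock 2: out=1, reg = 0x1D5
clock 3: out=1, reg = 0x0EA
clock 4: out=0, reg = 0x875
clock 5: out=1, reg = 0xC3A
clock 6: out=0, reg = 0x61D

11010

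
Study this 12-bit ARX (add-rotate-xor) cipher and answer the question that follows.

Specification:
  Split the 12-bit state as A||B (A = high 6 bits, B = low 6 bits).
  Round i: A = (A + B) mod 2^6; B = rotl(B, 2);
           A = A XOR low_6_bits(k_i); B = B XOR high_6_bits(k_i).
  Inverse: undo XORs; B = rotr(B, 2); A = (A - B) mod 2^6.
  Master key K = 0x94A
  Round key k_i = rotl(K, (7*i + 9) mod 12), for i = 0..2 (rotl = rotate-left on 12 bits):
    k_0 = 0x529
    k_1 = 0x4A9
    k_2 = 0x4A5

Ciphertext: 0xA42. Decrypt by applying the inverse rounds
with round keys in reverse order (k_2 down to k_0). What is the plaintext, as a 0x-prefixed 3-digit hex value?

s_0 = ciphertext = 0xA42
s_1 = InvRound(s_0, k_2) = 0x204
s_2 = InvRound(s_1, k_1) = 0xF25
s_3 = InvRound(s_2, k_0) = 0xE5C

0xE5C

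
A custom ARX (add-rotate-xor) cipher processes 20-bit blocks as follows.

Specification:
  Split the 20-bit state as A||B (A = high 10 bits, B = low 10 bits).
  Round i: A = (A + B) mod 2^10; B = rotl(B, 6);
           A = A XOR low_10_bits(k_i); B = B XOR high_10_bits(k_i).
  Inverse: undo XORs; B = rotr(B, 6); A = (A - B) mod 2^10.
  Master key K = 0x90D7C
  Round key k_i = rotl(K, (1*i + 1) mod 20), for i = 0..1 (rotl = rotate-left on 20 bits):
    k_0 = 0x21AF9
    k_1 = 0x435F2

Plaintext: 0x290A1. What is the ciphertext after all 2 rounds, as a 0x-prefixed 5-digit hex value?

0x5EA01

s_0 = plaintext = 0x290A1
s_1 = Round(s_0, k_0) = 0xEF0CC
s_2 = Round(s_1, k_1) = 0x5EA01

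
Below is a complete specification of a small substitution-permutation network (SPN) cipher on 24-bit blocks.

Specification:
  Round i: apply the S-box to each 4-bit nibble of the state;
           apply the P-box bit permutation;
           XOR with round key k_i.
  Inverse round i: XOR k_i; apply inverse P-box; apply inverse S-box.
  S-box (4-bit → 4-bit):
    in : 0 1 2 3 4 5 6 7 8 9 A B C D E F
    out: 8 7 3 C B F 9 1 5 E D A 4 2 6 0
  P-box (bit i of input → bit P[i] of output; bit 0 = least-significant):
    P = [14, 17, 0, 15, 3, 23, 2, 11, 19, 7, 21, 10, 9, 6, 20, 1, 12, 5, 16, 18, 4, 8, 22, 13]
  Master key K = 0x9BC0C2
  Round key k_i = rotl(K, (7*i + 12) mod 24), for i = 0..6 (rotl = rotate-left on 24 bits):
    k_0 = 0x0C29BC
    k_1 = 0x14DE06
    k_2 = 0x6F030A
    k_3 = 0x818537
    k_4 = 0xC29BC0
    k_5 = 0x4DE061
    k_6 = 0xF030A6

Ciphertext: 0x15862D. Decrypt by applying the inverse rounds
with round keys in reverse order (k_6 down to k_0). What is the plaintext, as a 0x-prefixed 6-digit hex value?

0x784FD9

s_0 = ciphertext = 0x15862D
s_1 = InvRound(s_0, k_6) = 0x3A6923
s_2 = InvRound(s_1, k_5) = 0xE39C0B
s_3 = InvRound(s_2, k_4) = 0xDC497C
s_4 = InvRound(s_3, k_3) = 0xC3966A
s_5 = InvRound(s_4, k_2) = 0xD4DAD0
s_6 = InvRound(s_5, k_1) = 0x8FBBEF
s_7 = InvRound(s_6, k_0) = 0x784FD9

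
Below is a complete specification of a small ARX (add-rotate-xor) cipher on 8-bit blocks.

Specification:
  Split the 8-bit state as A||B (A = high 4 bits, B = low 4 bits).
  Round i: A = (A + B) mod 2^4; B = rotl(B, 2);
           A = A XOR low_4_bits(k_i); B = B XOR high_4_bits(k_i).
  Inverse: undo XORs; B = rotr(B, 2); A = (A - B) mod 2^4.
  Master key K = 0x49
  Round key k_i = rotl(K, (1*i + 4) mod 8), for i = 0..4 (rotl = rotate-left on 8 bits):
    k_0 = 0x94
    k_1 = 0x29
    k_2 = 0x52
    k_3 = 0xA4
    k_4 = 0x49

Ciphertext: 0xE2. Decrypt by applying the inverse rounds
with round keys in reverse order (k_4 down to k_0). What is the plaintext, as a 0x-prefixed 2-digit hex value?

s_0 = ciphertext = 0xE2
s_1 = InvRound(s_0, k_4) = 0xE9
s_2 = InvRound(s_1, k_3) = 0xEC
s_3 = InvRound(s_2, k_2) = 0x66
s_4 = InvRound(s_3, k_1) = 0xE1
s_5 = InvRound(s_4, k_0) = 0x82

0x82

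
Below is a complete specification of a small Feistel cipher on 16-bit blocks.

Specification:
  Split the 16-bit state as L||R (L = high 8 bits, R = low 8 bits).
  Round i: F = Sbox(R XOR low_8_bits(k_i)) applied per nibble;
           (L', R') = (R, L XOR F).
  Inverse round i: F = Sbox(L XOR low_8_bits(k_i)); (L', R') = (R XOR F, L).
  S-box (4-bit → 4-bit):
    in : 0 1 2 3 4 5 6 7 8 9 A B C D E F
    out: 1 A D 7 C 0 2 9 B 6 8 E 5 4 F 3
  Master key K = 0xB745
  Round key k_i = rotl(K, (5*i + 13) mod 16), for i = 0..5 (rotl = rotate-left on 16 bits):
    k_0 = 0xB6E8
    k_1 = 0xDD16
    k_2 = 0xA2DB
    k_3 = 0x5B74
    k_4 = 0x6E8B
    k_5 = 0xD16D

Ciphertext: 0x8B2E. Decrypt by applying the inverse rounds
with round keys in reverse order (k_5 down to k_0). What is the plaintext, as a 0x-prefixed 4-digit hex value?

0xCA12

s_0 = ciphertext = 0x8B2E
s_1 = InvRound(s_0, k_5) = 0xDC8B
s_2 = InvRound(s_1, k_4) = 0x82DC
s_3 = InvRound(s_2, k_3) = 0xEE82
s_4 = InvRound(s_3, k_2) = 0xF2EE
s_5 = InvRound(s_4, k_1) = 0x12F2
s_6 = InvRound(s_5, k_0) = 0xCA12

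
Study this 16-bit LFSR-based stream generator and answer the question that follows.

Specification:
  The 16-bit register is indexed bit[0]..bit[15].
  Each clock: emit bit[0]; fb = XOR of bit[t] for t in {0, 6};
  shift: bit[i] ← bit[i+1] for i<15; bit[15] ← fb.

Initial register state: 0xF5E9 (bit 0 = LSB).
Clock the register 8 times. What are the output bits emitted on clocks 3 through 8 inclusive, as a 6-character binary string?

reg_0 = 0xF5E9
clock 1: out=1, reg = 0x7AF4
clock 2: out=0, reg = 0xBD7A
clock 3: out=0, reg = 0xDEBD
clock 4: out=1, reg = 0xEF5E
clock 5: out=0, reg = 0xF7AF
clock 6: out=1, reg = 0xFBD7
clock 7: out=1, reg = 0x7DEB
clock 8: out=1, reg = 0x3EF5

010111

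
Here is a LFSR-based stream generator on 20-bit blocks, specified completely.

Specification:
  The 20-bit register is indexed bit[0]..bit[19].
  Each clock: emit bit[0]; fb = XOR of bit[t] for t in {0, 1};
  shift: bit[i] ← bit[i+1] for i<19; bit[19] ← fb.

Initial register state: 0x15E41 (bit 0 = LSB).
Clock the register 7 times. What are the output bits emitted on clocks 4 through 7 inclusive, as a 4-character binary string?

0001

reg_0 = 0x15E41
clock 1: out=1, reg = 0x8AF20
clock 2: out=0, reg = 0x45790
clock 3: out=0, reg = 0x22BC8
clock 4: out=0, reg = 0x115E4
clock 5: out=0, reg = 0x08AF2
clock 6: out=0, reg = 0x84579
clock 7: out=1, reg = 0xC22BC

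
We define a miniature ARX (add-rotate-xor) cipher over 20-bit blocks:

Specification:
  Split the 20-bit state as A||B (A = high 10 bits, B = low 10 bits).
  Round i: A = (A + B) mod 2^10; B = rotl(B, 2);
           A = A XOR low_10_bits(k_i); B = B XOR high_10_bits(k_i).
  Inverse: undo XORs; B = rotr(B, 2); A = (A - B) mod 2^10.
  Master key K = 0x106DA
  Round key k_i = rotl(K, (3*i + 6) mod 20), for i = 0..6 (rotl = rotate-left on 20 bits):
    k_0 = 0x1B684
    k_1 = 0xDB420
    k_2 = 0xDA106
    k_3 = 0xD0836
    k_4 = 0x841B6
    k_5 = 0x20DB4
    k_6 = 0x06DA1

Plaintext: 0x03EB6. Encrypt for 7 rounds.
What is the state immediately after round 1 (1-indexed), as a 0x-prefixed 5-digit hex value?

s_0 = plaintext = 0x03EB6
s_1 = Round(s_0, k_0) = 0x106B7
s_2 = Round(s_1, k_1) = 0xB61B3
s_3 = Round(s_2, k_2) = 0x635A5
s_4 = Round(s_3, k_3) = 0xC11D7
s_5 = Round(s_4, k_4) = 0x5B54D
s_6 = Round(s_5, k_5) = 0xC39B6
s_7 = Round(s_6, k_6) = 0x596C2

0x106B7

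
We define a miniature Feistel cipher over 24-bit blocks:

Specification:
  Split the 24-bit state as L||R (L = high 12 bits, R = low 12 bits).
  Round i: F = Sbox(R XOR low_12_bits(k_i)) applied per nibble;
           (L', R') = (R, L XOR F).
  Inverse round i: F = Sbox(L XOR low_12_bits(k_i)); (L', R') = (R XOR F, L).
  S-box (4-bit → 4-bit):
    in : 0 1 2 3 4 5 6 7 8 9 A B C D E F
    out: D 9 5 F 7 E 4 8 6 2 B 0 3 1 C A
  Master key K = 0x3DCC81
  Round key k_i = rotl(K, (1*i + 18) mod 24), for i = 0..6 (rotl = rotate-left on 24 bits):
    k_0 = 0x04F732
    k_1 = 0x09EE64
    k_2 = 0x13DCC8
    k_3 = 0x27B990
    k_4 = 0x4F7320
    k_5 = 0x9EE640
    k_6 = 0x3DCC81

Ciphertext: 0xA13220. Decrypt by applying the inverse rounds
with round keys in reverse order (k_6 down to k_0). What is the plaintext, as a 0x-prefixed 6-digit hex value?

s_0 = ciphertext = 0xA13220
s_1 = InvRound(s_0, k_6) = 0x605A13
s_2 = InvRound(s_1, k_5) = 0x76D605
s_3 = InvRound(s_2, k_4) = 0x17476D
s_4 = InvRound(s_3, k_3) = 0x1AA174
s_5 = InvRound(s_4, k_2) = 0x0311AA
s_6 = InvRound(s_5, k_1) = 0xD44031
s_7 = InvRound(s_6, k_0) = 0xBB5D44

0xBB5D44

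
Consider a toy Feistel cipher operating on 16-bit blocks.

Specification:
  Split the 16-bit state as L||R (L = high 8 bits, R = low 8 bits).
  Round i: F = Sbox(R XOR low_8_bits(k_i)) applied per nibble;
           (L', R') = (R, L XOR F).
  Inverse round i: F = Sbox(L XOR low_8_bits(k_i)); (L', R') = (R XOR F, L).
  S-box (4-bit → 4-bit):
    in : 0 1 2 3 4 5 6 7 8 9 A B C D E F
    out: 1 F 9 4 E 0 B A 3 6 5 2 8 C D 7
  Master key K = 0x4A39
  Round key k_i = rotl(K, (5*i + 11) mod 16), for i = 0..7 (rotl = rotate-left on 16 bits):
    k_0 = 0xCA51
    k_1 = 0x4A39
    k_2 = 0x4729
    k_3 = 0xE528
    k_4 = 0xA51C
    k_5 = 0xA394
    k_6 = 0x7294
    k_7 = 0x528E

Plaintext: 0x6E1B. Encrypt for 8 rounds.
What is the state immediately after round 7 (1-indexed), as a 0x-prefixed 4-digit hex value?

0x94F7

s_0 = plaintext = 0x6E1B
s_1 = Round(s_0, k_0) = 0x1B8B
s_2 = Round(s_1, k_1) = 0x8B32
s_3 = Round(s_2, k_2) = 0x3279
s_4 = Round(s_3, k_3) = 0x793D
s_5 = Round(s_4, k_4) = 0x3DE6
s_6 = Round(s_5, k_5) = 0xE694
s_7 = Round(s_6, k_6) = 0x94F7
s_8 = Round(s_7, k_7) = 0xF732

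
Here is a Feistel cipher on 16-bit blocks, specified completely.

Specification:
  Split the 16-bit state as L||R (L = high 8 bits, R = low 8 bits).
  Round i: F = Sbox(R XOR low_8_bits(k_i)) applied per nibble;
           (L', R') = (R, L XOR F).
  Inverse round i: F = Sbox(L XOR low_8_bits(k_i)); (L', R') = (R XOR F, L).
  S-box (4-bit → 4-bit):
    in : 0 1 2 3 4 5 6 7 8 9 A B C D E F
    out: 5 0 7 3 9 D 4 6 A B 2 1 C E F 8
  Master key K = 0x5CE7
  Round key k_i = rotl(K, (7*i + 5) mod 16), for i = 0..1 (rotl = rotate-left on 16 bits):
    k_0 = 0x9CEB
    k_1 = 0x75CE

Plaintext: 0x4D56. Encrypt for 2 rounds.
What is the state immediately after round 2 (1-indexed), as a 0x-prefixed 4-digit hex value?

s_0 = plaintext = 0x4D56
s_1 = Round(s_0, k_0) = 0x5653
s_2 = Round(s_1, k_1) = 0x53E8

0x53E8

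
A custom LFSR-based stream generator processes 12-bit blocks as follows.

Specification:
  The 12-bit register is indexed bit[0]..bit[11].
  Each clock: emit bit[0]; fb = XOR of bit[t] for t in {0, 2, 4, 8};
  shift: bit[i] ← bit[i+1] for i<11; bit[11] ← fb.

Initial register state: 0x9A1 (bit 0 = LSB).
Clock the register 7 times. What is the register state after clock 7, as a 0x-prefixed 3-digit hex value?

reg_0 = 0x9A1
clock 1: out=1, reg = 0x4D0
clock 2: out=0, reg = 0xA68
clock 3: out=0, reg = 0x534
clock 4: out=0, reg = 0xA9A
clock 5: out=0, reg = 0xD4D
clock 6: out=1, reg = 0xEA6
clock 7: out=0, reg = 0xF53

0xF53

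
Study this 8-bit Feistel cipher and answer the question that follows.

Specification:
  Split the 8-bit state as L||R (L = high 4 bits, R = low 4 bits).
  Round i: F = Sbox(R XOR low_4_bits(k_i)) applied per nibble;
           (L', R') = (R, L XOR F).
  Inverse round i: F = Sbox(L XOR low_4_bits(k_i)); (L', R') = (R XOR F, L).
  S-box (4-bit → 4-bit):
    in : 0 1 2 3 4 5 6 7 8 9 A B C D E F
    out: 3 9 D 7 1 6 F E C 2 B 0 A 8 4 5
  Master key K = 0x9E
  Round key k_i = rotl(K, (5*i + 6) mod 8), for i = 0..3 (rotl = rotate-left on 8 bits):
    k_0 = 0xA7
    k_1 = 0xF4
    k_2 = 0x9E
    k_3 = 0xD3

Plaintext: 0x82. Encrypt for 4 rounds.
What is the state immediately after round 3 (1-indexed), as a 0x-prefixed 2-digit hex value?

0x90

s_0 = plaintext = 0x82
s_1 = Round(s_0, k_0) = 0x2E
s_2 = Round(s_1, k_1) = 0xE9
s_3 = Round(s_2, k_2) = 0x90
s_4 = Round(s_3, k_3) = 0x0E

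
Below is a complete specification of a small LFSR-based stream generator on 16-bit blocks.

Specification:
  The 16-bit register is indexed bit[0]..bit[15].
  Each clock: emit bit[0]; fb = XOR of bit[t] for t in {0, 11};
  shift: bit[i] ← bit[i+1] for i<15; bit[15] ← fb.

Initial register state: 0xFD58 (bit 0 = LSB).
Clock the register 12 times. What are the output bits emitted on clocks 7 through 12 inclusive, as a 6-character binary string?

reg_0 = 0xFD58
clock 1: out=0, reg = 0xFEAC
clock 2: out=0, reg = 0xFF56
clock 3: out=0, reg = 0xFFAB
clock 4: out=1, reg = 0x7FD5
clock 5: out=1, reg = 0x3FEA
clock 6: out=0, reg = 0x9FF5
clock 7: out=1, reg = 0x4FFA
clock 8: out=0, reg = 0xA7FD
clock 9: out=1, reg = 0xD3FE
clock 10: out=0, reg = 0x69FF
clock 11: out=1, reg = 0x34FF
clock 12: out=1, reg = 0x9A7F

101011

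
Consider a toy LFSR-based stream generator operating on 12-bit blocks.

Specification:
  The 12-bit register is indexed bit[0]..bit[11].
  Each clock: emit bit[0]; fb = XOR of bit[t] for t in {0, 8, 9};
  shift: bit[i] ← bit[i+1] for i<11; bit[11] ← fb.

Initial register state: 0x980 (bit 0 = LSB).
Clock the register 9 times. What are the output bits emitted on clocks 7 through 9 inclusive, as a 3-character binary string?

011

reg_0 = 0x980
clock 1: out=0, reg = 0xCC0
clock 2: out=0, reg = 0x660
clock 3: out=0, reg = 0xB30
clock 4: out=0, reg = 0x598
clock 5: out=0, reg = 0xACC
clock 6: out=0, reg = 0xD66
clock 7: out=0, reg = 0xEB3
clock 8: out=1, reg = 0x759
clock 9: out=1, reg = 0xBAC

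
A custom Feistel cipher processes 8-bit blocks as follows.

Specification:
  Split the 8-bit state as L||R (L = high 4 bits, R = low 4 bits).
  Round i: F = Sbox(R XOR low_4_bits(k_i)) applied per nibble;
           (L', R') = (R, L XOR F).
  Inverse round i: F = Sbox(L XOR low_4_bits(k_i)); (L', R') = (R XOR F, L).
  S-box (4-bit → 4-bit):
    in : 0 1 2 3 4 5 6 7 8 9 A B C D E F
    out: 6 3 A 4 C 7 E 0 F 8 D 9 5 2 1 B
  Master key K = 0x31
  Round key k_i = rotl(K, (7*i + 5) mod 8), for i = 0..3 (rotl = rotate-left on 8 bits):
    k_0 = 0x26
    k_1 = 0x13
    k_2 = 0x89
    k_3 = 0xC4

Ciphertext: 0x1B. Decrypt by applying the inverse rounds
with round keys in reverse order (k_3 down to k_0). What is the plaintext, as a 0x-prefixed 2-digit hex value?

0x4B

s_0 = ciphertext = 0x1B
s_1 = InvRound(s_0, k_3) = 0xC1
s_2 = InvRound(s_1, k_2) = 0x6C
s_3 = InvRound(s_2, k_1) = 0xB6
s_4 = InvRound(s_3, k_0) = 0x4B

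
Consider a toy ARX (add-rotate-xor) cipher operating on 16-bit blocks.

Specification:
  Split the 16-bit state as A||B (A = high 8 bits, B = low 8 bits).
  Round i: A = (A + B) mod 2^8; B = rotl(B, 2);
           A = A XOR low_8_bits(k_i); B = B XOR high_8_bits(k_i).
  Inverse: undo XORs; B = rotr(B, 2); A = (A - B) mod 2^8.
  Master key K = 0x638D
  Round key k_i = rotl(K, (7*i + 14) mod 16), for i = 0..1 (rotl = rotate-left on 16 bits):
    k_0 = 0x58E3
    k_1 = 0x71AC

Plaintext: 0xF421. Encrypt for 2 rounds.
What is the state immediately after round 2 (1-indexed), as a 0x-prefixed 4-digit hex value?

0x7E02

s_0 = plaintext = 0xF421
s_1 = Round(s_0, k_0) = 0xF6DC
s_2 = Round(s_1, k_1) = 0x7E02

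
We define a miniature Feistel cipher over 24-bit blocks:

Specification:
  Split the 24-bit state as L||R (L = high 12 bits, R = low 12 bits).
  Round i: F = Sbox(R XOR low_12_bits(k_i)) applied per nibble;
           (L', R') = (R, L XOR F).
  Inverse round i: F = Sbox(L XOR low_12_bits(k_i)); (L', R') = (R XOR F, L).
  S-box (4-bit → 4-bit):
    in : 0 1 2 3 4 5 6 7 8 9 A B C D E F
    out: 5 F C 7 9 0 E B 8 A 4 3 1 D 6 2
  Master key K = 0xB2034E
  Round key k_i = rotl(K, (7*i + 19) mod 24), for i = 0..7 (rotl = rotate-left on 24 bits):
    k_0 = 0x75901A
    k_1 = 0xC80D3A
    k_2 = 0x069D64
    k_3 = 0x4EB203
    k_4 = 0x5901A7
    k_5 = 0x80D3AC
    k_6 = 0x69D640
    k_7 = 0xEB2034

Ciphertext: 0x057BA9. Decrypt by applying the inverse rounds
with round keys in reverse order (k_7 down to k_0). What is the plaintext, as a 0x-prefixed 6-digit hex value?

s_0 = ciphertext = 0x057BA9
s_1 = InvRound(s_0, k_7) = 0xE4E057
s_2 = InvRound(s_1, k_6) = 0x801E4E
s_3 = InvRound(s_2, k_5) = 0xD03801
s_4 = InvRound(s_3, k_4) = 0x948D03
s_5 = InvRound(s_4, k_3) = 0xE90948
s_6 = InvRound(s_5, k_2) = 0xE61E90
s_7 = InvRound(s_6, k_1) = 0x993E61
s_8 = InvRound(s_7, k_0) = 0x4EB993

0x4EB993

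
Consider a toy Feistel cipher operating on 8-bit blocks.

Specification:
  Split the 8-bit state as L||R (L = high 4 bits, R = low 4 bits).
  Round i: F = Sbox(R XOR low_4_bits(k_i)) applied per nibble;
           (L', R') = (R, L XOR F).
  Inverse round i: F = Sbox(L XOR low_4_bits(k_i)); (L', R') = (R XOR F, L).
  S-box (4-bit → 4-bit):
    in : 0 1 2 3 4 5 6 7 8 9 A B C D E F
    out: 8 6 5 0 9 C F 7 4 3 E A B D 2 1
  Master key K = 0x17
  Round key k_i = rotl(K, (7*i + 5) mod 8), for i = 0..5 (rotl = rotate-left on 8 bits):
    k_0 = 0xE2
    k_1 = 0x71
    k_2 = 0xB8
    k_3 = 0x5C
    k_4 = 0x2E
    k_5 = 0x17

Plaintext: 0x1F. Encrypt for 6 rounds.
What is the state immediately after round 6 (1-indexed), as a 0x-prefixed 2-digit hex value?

0x07

s_0 = plaintext = 0x1F
s_1 = Round(s_0, k_0) = 0xFC
s_2 = Round(s_1, k_1) = 0xC2
s_3 = Round(s_2, k_2) = 0x22
s_4 = Round(s_3, k_3) = 0x20
s_5 = Round(s_4, k_4) = 0x00
s_6 = Round(s_5, k_5) = 0x07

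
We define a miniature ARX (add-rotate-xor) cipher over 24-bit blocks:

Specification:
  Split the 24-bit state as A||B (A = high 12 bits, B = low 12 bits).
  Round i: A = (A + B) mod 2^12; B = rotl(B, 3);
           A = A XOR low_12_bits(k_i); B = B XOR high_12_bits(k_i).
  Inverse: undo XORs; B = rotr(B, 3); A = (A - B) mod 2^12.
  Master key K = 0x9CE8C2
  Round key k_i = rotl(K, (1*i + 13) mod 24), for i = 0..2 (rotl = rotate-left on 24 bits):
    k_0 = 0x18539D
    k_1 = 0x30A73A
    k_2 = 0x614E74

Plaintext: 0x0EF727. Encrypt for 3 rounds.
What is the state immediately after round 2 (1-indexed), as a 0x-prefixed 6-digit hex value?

0x3736FE

s_0 = plaintext = 0x0EF727
s_1 = Round(s_0, k_0) = 0xB8B8BE
s_2 = Round(s_1, k_1) = 0x3736FE
s_3 = Round(s_2, k_2) = 0x4051E7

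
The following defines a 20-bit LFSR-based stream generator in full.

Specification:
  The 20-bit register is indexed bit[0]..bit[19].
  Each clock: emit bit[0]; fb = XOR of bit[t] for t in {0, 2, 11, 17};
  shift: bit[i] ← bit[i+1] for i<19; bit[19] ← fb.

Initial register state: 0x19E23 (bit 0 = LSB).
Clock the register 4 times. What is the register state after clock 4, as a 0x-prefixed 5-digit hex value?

reg_0 = 0x19E23
clock 1: out=1, reg = 0x0CF11
clock 2: out=1, reg = 0x06788
clock 3: out=0, reg = 0x033C4
clock 4: out=0, reg = 0x819E2

0x819E2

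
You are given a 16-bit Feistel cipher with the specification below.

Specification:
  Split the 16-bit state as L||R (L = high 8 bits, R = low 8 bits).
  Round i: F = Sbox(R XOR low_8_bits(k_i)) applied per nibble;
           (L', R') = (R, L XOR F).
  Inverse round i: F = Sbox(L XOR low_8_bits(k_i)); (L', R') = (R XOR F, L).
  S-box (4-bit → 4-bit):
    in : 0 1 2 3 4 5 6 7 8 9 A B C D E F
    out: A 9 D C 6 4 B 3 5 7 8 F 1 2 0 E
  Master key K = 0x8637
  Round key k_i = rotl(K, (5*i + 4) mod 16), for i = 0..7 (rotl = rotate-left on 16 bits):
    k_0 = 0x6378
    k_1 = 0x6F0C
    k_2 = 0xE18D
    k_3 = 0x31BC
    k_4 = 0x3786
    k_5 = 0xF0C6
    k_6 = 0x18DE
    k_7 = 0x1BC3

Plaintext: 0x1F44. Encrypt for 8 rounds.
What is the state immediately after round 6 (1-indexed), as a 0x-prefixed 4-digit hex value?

0x9F98

s_0 = plaintext = 0x1F44
s_1 = Round(s_0, k_0) = 0x44DE
s_2 = Round(s_1, k_1) = 0xDE69
s_3 = Round(s_2, k_2) = 0x69D8
s_4 = Round(s_3, k_3) = 0xD8DF
s_5 = Round(s_4, k_4) = 0xDF9F
s_6 = Round(s_5, k_5) = 0x9F98
s_7 = Round(s_6, k_6) = 0x98F4
s_8 = Round(s_7, k_7) = 0xF45B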